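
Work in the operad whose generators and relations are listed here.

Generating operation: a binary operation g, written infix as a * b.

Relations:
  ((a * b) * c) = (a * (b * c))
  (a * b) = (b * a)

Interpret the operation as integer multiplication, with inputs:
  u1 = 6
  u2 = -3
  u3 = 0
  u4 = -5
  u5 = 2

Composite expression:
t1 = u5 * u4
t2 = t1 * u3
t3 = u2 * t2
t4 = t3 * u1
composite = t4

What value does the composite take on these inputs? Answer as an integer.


0

(u5 * u4) = -10
((u5 * u4) * u3) = 0
(u2 * ((u5 * u4) * u3)) = 0
((u2 * ((u5 * u4) * u3)) * u1) = 0


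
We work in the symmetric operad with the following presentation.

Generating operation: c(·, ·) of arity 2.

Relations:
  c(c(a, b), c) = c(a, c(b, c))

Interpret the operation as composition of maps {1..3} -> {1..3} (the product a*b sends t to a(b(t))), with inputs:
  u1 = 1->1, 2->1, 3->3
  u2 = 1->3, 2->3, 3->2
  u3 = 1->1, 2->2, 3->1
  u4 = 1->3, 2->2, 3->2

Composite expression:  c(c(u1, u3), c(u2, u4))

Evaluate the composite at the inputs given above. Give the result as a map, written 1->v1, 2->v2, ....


1->1, 2->1, 3->1

c(u1, u3) = 1->1, 2->1, 3->1
c(u2, u4) = 1->2, 2->3, 3->3
c(c(u1, u3), c(u2, u4)) = 1->1, 2->1, 3->1


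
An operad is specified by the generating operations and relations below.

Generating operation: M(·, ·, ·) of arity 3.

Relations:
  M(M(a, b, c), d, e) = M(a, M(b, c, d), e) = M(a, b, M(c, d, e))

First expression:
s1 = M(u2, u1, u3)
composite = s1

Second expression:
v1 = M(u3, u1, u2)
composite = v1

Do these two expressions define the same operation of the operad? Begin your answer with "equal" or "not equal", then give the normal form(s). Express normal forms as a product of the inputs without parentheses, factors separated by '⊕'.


not equal; first: u2 ⊕ u1 ⊕ u3; second: u3 ⊕ u1 ⊕ u2

The first composite normalizes to u2 ⊕ u1 ⊕ u3
The second composite normalizes to u3 ⊕ u1 ⊕ u2
The forms do not match — not equal.


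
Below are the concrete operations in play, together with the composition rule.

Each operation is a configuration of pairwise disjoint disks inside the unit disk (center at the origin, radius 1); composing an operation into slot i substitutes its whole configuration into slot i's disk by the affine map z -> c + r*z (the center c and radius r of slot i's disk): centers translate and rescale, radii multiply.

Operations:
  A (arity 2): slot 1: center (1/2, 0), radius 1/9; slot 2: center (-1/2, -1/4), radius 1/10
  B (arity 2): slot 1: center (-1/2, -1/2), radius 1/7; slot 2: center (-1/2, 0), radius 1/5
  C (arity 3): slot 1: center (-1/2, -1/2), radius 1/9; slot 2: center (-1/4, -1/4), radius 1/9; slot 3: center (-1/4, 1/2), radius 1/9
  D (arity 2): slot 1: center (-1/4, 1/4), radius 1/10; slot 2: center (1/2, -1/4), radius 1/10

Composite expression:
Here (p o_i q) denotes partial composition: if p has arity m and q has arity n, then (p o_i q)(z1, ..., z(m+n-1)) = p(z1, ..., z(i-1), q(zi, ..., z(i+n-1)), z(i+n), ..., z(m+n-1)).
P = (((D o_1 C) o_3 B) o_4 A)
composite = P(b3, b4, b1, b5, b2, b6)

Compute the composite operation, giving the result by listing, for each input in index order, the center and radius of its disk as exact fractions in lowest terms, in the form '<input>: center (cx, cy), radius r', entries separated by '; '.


b1: center (-101/360, 53/180), radius 1/630; b2: center (-169/600, 539/1800), radius 1/4500; b3: center (-3/10, 1/5), radius 1/90; b4: center (-11/40, 9/40), radius 1/90; b5: center (-503/1800, 3/10), radius 1/4050; b6: center (1/2, -1/4), radius 1/10

Below D, radii multiply path by path; the b-disk centers shift.
b3: after 2 affine steps, its disk has center (-3/10, 1/5), radius 1/90
b4: after 2 affine steps, its disk has center (-11/40, 9/40), radius 1/90
b1: after 3 affine steps, its disk has center (-101/360, 53/180), radius 1/630
b5: after 4 affine steps, its disk has center (-503/1800, 3/10), radius 1/4050
b2: after 4 affine steps, its disk has center (-169/600, 539/1800), radius 1/4500
b6: after 1 affine step, its disk has center (1/2, -1/4), radius 1/10


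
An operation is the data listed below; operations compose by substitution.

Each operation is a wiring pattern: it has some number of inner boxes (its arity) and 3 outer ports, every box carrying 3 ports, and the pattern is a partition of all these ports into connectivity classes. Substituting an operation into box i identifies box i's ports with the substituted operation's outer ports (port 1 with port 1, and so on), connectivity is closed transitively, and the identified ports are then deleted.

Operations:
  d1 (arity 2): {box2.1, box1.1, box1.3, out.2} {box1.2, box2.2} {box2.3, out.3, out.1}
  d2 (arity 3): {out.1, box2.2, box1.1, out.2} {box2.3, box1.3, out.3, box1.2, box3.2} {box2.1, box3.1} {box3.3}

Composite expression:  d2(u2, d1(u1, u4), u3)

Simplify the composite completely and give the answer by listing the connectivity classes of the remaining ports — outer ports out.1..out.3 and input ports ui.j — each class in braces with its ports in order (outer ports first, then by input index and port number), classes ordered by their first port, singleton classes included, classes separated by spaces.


{out.1, out.2, u1.1, u1.3, u2.1, u4.1} {out.3, u2.2, u2.3, u3.1, u3.2, u4.3} {u1.2, u4.2} {u3.3}

Connectivity passes through glued d2-boundaries; trace each wire chain.
after d1, the pattern on (u1, u4) reads {out.1, out.3, u4.3} {out.2, u1.1, u1.3, u4.1} {u1.2, u4.2} (out.j = its outer ports)
after d2, the pattern on (u2, u1, u4, u3) reads {out.1, out.2, u1.1, u1.3, u2.1, u4.1} {out.3, u2.2, u2.3, u3.1, u3.2, u4.3} {u1.2, u4.2} {u3.3} (out.j = its outer ports)


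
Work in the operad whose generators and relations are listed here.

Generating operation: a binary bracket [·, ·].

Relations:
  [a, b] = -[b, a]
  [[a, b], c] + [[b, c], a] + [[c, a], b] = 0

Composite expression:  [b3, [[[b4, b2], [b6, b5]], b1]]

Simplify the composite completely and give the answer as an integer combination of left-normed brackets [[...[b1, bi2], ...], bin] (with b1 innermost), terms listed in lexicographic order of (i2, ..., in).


[[[[[b1, b2], b4], b5], b6], b3] - [[[[[b1, b2], b4], b6], b5], b3] - [[[[[b1, b4], b2], b5], b6], b3] + [[[[[b1, b4], b2], b6], b5], b3] - [[[[[b1, b5], b6], b2], b4], b3] + [[[[[b1, b5], b6], b4], b2], b3] + [[[[[b1, b6], b5], b2], b4], b3] - [[[[[b1, b6], b5], b4], b2], b3]


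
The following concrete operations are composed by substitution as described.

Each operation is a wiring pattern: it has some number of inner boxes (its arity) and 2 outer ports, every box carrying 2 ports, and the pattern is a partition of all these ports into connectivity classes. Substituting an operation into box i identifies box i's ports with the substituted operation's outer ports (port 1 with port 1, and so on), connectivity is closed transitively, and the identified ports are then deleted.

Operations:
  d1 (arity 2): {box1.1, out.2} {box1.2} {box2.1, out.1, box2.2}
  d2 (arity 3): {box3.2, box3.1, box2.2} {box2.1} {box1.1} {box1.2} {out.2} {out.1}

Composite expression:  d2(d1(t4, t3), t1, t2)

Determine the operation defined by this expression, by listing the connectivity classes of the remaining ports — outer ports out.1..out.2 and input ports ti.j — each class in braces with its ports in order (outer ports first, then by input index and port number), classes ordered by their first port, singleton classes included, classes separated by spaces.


{out.1} {out.2} {t1.1} {t1.2, t2.1, t2.2} {t3.1, t3.2} {t4.1} {t4.2}

Treat the ports identified at d2 as solder joints: merge, then drop.
d1 over (t4, t3) gives {out.1, t3.1, t3.2} {out.2, t4.1} {t4.2}, out.j being that stage's outer ports
d2 over (t4, t3, t1, t2) gives {out.1} {out.2} {t1.1} {t1.2, t2.1, t2.2} {t3.1, t3.2} {t4.1} {t4.2}, out.j being that stage's outer ports


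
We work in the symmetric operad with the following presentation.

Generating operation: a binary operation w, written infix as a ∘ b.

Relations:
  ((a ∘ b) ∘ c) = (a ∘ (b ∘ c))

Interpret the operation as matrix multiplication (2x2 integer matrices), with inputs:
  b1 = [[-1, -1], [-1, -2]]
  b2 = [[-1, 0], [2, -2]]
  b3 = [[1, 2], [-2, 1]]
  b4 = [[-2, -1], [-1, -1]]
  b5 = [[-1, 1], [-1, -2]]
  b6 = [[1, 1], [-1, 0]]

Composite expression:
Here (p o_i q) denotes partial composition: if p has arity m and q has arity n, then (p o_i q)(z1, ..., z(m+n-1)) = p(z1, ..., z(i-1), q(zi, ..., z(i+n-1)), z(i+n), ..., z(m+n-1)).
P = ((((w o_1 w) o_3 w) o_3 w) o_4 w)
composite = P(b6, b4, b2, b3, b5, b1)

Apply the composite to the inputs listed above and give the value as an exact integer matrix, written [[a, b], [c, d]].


[[6, 19], [-6, -14]]

(b6 ∘ b4) = [[-3, -2], [2, 1]]
(b3 ∘ b5) = [[-3, -3], [1, -4]]
(b2 ∘ (b3 ∘ b5)) = [[3, 3], [-8, 2]]
((b2 ∘ (b3 ∘ b5)) ∘ b1) = [[-6, -9], [6, 4]]
((b6 ∘ b4) ∘ ((b2 ∘ (b3 ∘ b5)) ∘ b1)) = [[6, 19], [-6, -14]]


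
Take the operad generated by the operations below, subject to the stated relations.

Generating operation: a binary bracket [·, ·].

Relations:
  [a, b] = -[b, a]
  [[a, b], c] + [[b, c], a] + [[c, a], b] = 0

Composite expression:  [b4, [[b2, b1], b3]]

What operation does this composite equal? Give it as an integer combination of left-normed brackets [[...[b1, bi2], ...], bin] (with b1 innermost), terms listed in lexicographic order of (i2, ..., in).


In the tensor algebra, words opening b1 carry the b1-anchored form.
Composite bracket: [b4, [[b2, b1], b3]]
The bracket unfolds into 8 signed words via [a, b] = ab - ba (2^3 = 8).
Only words starting with b1 matter:
  the word b1b2b3b4 carries sign +1 and contributes +[[[b1, b2], b3], b4]

[[[b1, b2], b3], b4]


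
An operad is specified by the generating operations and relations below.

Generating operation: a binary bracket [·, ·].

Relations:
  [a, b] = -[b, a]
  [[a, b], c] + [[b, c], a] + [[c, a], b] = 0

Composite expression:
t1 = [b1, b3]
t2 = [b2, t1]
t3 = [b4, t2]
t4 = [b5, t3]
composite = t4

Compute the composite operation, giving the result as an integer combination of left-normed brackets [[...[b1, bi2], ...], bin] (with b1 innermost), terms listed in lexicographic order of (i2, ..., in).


-[[[[b1, b3], b2], b4], b5]

Expand each bracket as ab - ba; the b1-initial words give the coefficients.
Composite bracket: [b5, [b4, [b2, [b1, b3]]]]
Full expansion: 16 signed words from ab - ba (2^4 = 16).
Coefficients come from the b1-initial words:
  b1b3b2b4b5 (sign -1) contributes -[[[[b1, b3], b2], b4], b5]


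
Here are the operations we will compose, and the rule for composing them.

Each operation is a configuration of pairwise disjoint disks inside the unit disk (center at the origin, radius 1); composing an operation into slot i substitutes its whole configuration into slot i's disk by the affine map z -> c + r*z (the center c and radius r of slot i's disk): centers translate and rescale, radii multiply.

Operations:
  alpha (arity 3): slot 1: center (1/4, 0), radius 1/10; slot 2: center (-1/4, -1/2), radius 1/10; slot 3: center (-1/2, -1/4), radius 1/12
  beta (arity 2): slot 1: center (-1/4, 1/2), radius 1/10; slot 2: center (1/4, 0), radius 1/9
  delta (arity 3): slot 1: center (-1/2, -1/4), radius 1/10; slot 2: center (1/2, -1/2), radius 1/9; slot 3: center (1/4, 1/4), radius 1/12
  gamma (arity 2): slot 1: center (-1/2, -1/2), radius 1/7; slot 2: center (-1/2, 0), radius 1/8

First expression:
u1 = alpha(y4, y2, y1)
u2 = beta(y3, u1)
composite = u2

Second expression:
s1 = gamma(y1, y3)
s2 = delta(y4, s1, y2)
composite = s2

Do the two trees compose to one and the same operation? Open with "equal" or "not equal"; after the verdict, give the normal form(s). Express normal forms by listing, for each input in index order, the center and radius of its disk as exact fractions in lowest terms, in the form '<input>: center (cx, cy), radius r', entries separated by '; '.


not equal; the first gives y1: center (7/36, -1/36), radius 1/108; y2: center (2/9, -1/18), radius 1/90; y3: center (-1/4, 1/2), radius 1/10; y4: center (5/18, 0), radius 1/90 and the second y1: center (4/9, -5/9), radius 1/63; y2: center (1/4, 1/4), radius 1/12; y3: center (4/9, -1/2), radius 1/72; y4: center (-1/2, -1/4), radius 1/10


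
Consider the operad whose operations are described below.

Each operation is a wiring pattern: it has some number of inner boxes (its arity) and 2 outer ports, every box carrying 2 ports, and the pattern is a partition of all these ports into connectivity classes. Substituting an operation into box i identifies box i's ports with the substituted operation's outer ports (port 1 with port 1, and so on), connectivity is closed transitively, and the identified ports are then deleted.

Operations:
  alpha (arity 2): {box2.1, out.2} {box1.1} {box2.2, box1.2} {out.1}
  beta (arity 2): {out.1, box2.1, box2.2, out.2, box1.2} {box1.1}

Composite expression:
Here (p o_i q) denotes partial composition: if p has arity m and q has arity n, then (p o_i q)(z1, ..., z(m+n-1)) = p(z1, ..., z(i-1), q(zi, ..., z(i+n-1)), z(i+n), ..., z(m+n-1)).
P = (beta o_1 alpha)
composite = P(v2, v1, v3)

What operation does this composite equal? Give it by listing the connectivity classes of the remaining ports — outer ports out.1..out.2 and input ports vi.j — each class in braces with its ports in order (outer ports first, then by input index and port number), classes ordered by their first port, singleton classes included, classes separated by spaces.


{out.1, out.2, v1.1, v3.1, v3.2} {v1.2, v2.2} {v2.1}

After gluing at beta, chains via deleted ports link the v-ports.
the subtree at alpha composes to {out.1} {out.2, v1.1} {v1.2, v2.2} {v2.1} on (v2, v1); out.j = own outer ports
the subtree at beta composes to {out.1, out.2, v1.1, v3.1, v3.2} {v1.2, v2.2} {v2.1} on (v2, v1, v3); out.j = own outer ports


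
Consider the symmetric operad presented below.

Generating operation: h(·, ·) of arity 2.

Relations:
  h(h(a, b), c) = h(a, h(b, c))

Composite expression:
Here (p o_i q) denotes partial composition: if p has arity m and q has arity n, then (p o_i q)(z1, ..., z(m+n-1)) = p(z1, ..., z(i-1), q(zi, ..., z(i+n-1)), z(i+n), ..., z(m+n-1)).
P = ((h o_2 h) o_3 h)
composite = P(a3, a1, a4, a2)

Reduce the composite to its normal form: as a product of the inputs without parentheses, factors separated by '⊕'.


a3 ⊕ a1 ⊕ a4 ⊕ a2


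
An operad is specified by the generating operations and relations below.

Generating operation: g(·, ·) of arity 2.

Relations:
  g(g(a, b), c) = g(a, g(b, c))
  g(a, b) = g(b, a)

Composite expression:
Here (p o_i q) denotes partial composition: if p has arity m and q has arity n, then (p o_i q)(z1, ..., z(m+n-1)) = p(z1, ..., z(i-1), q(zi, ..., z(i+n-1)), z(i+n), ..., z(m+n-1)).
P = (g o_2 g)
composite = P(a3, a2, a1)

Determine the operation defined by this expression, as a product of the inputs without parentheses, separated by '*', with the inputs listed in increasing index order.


Both nesting and order wash out for g; what remains is which a's occur.
g(a2, a1) linearizes to a2 * a1
g(a3, g(a2, a1)) linearizes to a3 * a2 * a1
reordering the factors by index: a1 * a2 * a3

a1 * a2 * a3


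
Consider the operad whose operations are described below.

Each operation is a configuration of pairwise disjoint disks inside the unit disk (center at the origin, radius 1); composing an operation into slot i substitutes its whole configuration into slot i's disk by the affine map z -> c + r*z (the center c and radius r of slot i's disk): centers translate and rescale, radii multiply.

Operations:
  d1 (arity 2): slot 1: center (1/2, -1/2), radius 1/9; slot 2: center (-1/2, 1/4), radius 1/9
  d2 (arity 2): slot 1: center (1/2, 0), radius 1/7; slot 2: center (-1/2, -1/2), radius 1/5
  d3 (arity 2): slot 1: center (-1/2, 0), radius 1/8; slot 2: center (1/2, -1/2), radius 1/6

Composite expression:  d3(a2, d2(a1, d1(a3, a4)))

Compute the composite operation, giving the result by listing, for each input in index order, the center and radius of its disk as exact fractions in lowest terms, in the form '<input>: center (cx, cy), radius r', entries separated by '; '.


Only the slot chain above each a matters under d3; compose those maps.
a2: after 1 affine step, its disk has center (-1/2, 0), radius 1/8
a1: after 2 affine steps, its disk has center (7/12, -1/2), radius 1/42
a3: after 3 affine steps, its disk has center (13/30, -3/5), radius 1/270
a4: after 3 affine steps, its disk has center (2/5, -23/40), radius 1/270

a1: center (7/12, -1/2), radius 1/42; a2: center (-1/2, 0), radius 1/8; a3: center (13/30, -3/5), radius 1/270; a4: center (2/5, -23/40), radius 1/270


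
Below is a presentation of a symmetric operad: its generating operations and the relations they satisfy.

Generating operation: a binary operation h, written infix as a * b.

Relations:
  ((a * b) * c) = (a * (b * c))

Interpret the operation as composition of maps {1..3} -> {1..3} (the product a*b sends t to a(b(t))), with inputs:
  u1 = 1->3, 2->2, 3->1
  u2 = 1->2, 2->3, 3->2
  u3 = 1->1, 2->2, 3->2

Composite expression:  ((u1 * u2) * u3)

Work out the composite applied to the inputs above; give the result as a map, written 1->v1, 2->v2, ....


(u1 * u2) = 1->2, 2->1, 3->2
((u1 * u2) * u3) = 1->2, 2->1, 3->1

1->2, 2->1, 3->1


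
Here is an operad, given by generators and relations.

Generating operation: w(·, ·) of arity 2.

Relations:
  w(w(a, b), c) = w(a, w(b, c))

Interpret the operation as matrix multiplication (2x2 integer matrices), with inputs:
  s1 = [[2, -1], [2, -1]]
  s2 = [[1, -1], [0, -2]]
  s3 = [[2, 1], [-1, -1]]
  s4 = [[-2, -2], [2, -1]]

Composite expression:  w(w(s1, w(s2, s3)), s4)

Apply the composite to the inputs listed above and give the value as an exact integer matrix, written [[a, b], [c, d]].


[[-4, -10], [-4, -10]]


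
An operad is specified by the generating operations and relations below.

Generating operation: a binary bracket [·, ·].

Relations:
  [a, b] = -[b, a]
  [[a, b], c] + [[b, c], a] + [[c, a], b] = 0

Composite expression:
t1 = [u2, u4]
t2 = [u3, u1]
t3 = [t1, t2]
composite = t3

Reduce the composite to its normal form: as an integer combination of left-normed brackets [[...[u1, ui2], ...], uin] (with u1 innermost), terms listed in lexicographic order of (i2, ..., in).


Expand each bracket as ab - ba; the u1-initial words give the coefficients.
Composite bracket: [[u2, u4], [u3, u1]]
The bracket unfolds into 8 signed words via [a, b] = ab - ba (2^3 = 8).
Words beginning with u1 determine it all:
  word u1u3u2u4 has sign +1, contributing +[[[u1, u3], u2], u4]
  word u1u3u4u2 has sign -1, contributing -[[[u1, u3], u4], u2]

[[[u1, u3], u2], u4] - [[[u1, u3], u4], u2]


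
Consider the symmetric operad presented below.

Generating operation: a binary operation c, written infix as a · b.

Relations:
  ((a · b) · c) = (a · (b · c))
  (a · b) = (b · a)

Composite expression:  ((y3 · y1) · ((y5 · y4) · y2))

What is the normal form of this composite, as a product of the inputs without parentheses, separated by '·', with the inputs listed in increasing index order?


Key point: c commutes, so take the y-inputs in any fixed order.
(y3 · y1) unparenthesizes to y3 · y1
(y5 · y4) unparenthesizes to y5 · y4
((y5 · y4) · y2) unparenthesizes to y5 · y4 · y2
((y3 · y1) · ((y5 · y4) · y2)) unparenthesizes to y3 · y1 · y5 · y4 · y2
the factors in increasing index order: y1 · y2 · y3 · y4 · y5

y1 · y2 · y3 · y4 · y5


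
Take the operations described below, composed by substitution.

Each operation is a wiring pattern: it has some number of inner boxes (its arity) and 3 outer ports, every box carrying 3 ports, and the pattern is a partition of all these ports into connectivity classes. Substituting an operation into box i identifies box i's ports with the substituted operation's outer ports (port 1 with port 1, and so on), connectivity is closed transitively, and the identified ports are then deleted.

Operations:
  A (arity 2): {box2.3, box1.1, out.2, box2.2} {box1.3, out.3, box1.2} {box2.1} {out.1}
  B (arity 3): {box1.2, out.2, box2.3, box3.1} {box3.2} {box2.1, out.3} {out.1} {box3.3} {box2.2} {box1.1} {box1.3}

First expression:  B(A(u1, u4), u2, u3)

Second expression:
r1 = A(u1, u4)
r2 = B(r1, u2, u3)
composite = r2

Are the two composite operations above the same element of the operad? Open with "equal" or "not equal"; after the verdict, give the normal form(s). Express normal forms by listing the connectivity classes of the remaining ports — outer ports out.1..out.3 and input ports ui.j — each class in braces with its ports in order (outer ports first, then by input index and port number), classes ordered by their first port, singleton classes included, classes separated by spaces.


equal — both sides give {out.1} {out.2, u1.1, u2.3, u3.1, u4.2, u4.3} {out.3, u2.1} {u1.2, u1.3} {u2.2} {u3.2} {u3.3} {u4.1}

The first expression, normalized: {out.1} {out.2, u1.1, u2.3, u3.1, u4.2, u4.3} {out.3, u2.1} {u1.2, u1.3} {u2.2} {u3.2} {u3.3} {u4.1}
The second expression, normalized: {out.1} {out.2, u1.1, u2.3, u3.1, u4.2, u4.3} {out.3, u2.1} {u1.2, u1.3} {u2.2} {u3.2} {u3.3} {u4.1}
The forms coincide; equal.


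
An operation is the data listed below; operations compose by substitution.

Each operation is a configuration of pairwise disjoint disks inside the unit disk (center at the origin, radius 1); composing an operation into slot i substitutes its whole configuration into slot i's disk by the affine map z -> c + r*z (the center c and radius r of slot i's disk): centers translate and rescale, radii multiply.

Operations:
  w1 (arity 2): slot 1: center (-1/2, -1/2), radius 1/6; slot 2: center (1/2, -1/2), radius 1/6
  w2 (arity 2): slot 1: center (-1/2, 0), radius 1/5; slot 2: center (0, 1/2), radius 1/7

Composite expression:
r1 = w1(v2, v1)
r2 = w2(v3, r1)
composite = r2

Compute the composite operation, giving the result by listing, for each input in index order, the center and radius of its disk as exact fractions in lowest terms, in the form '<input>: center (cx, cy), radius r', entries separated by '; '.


v1: center (1/14, 3/7), radius 1/42; v2: center (-1/14, 3/7), radius 1/42; v3: center (-1/2, 0), radius 1/5

Each v-disk chains the slot maps above it in w2; radii multiply.
v3 passes through 1 substitution, ending at center (-1/2, 0), radius 1/5
v2 passes through 2 substitutions, ending at center (-1/14, 3/7), radius 1/42
v1 passes through 2 substitutions, ending at center (1/14, 3/7), radius 1/42


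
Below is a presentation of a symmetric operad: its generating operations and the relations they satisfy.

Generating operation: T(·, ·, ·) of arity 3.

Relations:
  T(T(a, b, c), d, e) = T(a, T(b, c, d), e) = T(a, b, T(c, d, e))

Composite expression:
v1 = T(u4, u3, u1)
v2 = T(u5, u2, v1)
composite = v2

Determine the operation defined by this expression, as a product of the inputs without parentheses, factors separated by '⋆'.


Key point: T is associative — brackets drop, the u-order remains.
T(u4, u3, u1) reduces to u4 ⋆ u3 ⋆ u1
T(u5, u2, T(u4, u3, u1)) reduces to u5 ⋆ u2 ⋆ u4 ⋆ u3 ⋆ u1

u5 ⋆ u2 ⋆ u4 ⋆ u3 ⋆ u1


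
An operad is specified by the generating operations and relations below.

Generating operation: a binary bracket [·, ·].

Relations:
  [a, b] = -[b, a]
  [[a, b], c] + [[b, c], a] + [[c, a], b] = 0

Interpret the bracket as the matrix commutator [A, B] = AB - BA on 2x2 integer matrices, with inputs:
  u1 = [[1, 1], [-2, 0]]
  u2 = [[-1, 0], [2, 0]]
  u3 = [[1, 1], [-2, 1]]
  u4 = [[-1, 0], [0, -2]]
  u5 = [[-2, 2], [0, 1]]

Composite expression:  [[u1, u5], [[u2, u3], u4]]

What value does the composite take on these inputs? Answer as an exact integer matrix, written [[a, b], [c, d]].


[[-16, 8], [16, 16]]

[u1, u5] = [[4, 5], [6, -4]]
[u2, u3] = [[-2, -1], [-2, 2]]
[[u2, u3], u4] = [[0, 1], [-2, 0]]
[[u1, u5], [[u2, u3], u4]] = [[-16, 8], [16, 16]]


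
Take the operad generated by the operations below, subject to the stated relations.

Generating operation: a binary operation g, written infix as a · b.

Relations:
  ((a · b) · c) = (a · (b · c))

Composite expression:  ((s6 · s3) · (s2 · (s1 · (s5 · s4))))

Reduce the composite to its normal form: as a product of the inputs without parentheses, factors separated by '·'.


Associativity of g dissolves the nesting; only the s-input order survives.
(s6 · s3) spells out as s6 · s3
(s5 · s4) spells out as s5 · s4
(s1 · (s5 · s4)) spells out as s1 · s5 · s4
(s2 · (s1 · (s5 · s4))) spells out as s2 · s1 · s5 · s4
((s6 · s3) · (s2 · (s1 · (s5 · s4)))) spells out as s6 · s3 · s2 · s1 · s5 · s4

s6 · s3 · s2 · s1 · s5 · s4


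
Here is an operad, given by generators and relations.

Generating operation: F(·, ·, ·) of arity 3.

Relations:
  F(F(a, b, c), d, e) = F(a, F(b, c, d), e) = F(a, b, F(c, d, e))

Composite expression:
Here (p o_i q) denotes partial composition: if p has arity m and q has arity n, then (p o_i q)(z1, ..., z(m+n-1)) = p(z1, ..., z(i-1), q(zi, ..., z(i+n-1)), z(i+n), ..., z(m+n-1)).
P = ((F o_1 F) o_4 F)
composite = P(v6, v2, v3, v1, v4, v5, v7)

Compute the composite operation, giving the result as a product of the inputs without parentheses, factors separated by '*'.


v6 * v2 * v3 * v1 * v4 * v5 * v7

All parenthesizations of F agree; list the v-inputs left to right.
F(v6, v2, v3) reduces to v6 * v2 * v3
F(v1, v4, v5) reduces to v1 * v4 * v5
F(F(v6, v2, v3), F(v1, v4, v5), v7) reduces to v6 * v2 * v3 * v1 * v4 * v5 * v7


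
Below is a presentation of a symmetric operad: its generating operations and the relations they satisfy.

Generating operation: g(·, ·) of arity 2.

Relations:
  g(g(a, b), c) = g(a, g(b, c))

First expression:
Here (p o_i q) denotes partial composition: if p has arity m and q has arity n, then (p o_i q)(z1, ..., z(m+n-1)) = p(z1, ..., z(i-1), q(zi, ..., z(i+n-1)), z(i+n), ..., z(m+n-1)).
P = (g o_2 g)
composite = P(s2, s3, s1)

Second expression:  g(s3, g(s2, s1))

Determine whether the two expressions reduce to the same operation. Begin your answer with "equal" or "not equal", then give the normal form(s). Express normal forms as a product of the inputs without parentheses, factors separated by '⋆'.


not equal — first s2 ⋆ s3 ⋆ s1, second s3 ⋆ s2 ⋆ s1

In normal form, the first expression is s2 ⋆ s3 ⋆ s1
In normal form, the second expression is s3 ⋆ s2 ⋆ s1
Different reductions; not equal.


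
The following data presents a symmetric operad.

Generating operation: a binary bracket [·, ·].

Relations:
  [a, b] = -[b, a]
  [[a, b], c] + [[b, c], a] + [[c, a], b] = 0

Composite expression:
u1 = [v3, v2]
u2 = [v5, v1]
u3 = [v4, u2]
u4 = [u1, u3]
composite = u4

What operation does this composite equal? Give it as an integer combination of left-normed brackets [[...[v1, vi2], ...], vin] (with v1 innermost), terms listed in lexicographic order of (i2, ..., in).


[[[[v1, v5], v4], v2], v3] - [[[[v1, v5], v4], v3], v2]

In the tensor algebra, words opening v1 carry the v1-anchored form.
Composite bracket: [[v3, v2], [v4, [v5, v1]]]
Expanding via [a, b] = ab - ba: 16 signed words (2^4 = 16).
Coefficients come from the v1-initial words:
  sign of v1v5v4v2v3 is +1, so it contributes +[[[[v1, v5], v4], v2], v3]
  sign of v1v5v4v3v2 is -1, so it contributes -[[[[v1, v5], v4], v3], v2]


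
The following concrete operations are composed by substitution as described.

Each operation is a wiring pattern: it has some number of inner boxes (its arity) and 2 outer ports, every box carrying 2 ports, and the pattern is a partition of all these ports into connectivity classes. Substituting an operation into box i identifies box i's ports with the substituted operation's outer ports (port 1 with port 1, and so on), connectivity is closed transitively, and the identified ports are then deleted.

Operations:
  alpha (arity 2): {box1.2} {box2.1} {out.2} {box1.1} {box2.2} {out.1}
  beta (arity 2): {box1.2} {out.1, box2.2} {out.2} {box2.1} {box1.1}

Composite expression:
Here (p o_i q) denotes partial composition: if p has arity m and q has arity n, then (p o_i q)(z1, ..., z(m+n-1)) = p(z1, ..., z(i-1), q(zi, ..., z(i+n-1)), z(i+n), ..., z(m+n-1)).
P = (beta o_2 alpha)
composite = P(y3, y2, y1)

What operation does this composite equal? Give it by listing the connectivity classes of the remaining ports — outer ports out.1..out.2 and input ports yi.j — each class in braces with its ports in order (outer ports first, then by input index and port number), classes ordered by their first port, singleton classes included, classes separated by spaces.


{out.1} {out.2} {y1.1} {y1.2} {y2.1} {y2.2} {y3.1} {y3.2}

Two ports join when wires chain via beta-identified ports.
after alpha, the pattern on (y2, y1) reads {out.1} {out.2} {y1.1} {y1.2} {y2.1} {y2.2} (out.j = its outer ports)
after beta, the pattern on (y3, y2, y1) reads {out.1} {out.2} {y1.1} {y1.2} {y2.1} {y2.2} {y3.1} {y3.2} (out.j = its outer ports)


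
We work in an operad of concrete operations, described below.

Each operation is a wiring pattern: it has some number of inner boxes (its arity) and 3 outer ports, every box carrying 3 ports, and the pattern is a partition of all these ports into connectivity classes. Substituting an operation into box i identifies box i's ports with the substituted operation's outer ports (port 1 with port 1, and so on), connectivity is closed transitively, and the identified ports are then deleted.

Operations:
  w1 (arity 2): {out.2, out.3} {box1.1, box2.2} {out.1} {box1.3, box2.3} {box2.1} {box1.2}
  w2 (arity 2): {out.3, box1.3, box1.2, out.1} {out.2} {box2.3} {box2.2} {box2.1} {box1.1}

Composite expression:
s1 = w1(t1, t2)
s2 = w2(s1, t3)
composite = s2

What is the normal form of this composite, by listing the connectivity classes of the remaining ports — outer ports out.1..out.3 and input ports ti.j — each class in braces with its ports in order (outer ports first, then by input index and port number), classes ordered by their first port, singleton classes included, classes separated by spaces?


{out.1, out.3} {out.2} {t1.1, t2.2} {t1.2} {t1.3, t2.3} {t2.1} {t3.1} {t3.2} {t3.3}

Reachability decides: close wires over w2-identified ports.
after w1, the pattern on (t1, t2) reads {out.1} {out.2, out.3} {t1.1, t2.2} {t1.2} {t1.3, t2.3} {t2.1} (out.j = its outer ports)
after w2, the pattern on (t1, t2, t3) reads {out.1, out.3} {out.2} {t1.1, t2.2} {t1.2} {t1.3, t2.3} {t2.1} {t3.1} {t3.2} {t3.3} (out.j = its outer ports)


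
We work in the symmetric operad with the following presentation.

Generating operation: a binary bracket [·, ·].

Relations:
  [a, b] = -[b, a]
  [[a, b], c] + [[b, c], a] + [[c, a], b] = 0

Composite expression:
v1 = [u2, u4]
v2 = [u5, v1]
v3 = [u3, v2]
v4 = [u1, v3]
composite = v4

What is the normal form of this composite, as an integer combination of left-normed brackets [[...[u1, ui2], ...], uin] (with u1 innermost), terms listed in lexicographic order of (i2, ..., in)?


[[[[u1, u2], u4], u5], u3] - [[[[u1, u3], u2], u4], u5] + [[[[u1, u3], u4], u2], u5] + [[[[u1, u3], u5], u2], u4] - [[[[u1, u3], u5], u4], u2] - [[[[u1, u4], u2], u5], u3] - [[[[u1, u5], u2], u4], u3] + [[[[u1, u5], u4], u2], u3]

Skip Jacobi rewriting: expand, keep u1-initial words, read off terms.
Composite bracket: [u1, [u3, [u5, [u2, u4]]]]
Each bracket splits as ab - ba, giving 16 signed words (2^4 = 16).
Coefficients come from the u1-initial words:
  u1u2u4u5u3 (sign +1) contributes +[[[[u1, u2], u4], u5], u3]
  u1u3u2u4u5 (sign -1) contributes -[[[[u1, u3], u2], u4], u5]
  u1u3u4u2u5 (sign +1) contributes +[[[[u1, u3], u4], u2], u5]
  u1u3u5u2u4 (sign +1) contributes +[[[[u1, u3], u5], u2], u4]
  u1u3u5u4u2 (sign -1) contributes -[[[[u1, u3], u5], u4], u2]
  u1u4u2u5u3 (sign -1) contributes -[[[[u1, u4], u2], u5], u3]
  u1u5u2u4u3 (sign -1) contributes -[[[[u1, u5], u2], u4], u3]
  u1u5u4u2u3 (sign +1) contributes +[[[[u1, u5], u4], u2], u3]


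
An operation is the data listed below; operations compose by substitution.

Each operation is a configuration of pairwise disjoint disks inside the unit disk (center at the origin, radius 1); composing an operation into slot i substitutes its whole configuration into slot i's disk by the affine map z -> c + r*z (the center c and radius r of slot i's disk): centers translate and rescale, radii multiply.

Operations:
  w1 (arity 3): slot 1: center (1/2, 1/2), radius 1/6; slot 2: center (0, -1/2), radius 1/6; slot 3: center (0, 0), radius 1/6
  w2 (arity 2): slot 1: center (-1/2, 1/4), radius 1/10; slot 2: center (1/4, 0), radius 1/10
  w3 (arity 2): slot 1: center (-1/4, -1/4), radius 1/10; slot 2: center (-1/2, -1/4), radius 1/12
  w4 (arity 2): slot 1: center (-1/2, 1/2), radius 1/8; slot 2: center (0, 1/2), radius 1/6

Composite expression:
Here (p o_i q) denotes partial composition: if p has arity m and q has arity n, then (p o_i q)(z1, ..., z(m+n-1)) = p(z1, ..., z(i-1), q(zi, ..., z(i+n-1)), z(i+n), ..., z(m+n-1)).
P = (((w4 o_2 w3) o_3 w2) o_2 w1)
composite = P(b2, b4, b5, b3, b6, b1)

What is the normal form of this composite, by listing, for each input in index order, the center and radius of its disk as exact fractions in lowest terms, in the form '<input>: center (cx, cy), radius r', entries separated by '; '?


Nesting under w4 composes maps z -> c + r*z down each b-path.
b2 passes through 1 substitution, ending at center (-1/2, 1/2), radius 1/8
b4 passes through 3 substitutions, ending at center (-1/30, 7/15), radius 1/360
b5 passes through 3 substitutions, ending at center (-1/24, 9/20), radius 1/360
b3 passes through 3 substitutions, ending at center (-1/24, 11/24), radius 1/360
b6 passes through 3 substitutions, ending at center (-13/144, 133/288), radius 1/720
b1 passes through 3 substitutions, ending at center (-23/288, 11/24), radius 1/720

b1: center (-23/288, 11/24), radius 1/720; b2: center (-1/2, 1/2), radius 1/8; b3: center (-1/24, 11/24), radius 1/360; b4: center (-1/30, 7/15), radius 1/360; b5: center (-1/24, 9/20), radius 1/360; b6: center (-13/144, 133/288), radius 1/720


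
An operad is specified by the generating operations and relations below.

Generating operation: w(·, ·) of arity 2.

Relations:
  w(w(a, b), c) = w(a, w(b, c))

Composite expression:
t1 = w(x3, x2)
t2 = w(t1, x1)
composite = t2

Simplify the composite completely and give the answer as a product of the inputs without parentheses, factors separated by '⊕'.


The w-tree's shape is irrelevant; the x-reading-order decides.
w(x3, x2) spells out as x3 ⊕ x2
w(w(x3, x2), x1) spells out as x3 ⊕ x2 ⊕ x1

x3 ⊕ x2 ⊕ x1


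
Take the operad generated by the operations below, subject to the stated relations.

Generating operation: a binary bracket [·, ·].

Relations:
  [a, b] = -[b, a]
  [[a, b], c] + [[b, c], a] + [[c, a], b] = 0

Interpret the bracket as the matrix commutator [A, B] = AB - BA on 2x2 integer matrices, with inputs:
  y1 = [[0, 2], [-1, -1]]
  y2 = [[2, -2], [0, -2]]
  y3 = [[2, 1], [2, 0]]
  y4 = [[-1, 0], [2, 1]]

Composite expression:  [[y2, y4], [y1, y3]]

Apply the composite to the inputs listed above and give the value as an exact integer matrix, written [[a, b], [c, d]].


[y2, y4] = [[-4, -4], [-8, 4]]
[y1, y3] = [[5, -3], [-4, -5]]
[[y2, y4], [y1, y3]] = [[-8, 64], [-112, 8]]

[[-8, 64], [-112, 8]]


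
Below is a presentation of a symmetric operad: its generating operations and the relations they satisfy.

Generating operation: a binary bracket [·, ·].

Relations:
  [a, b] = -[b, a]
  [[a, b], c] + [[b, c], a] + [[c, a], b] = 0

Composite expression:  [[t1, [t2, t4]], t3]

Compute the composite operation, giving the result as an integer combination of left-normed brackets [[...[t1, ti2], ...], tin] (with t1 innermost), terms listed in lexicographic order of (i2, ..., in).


In the tensor algebra, words opening t1 carry the t1-anchored form.
Composite bracket: [[t1, [t2, t4]], t3]
Under [a, b] = ab - ba we get 8 signed associative words (2^3 = 8).
Collect the words opening with t1:
  sign of t1t2t4t3 is +1, so it contributes +[[[t1, t2], t4], t3]
  sign of t1t4t2t3 is -1, so it contributes -[[[t1, t4], t2], t3]

[[[t1, t2], t4], t3] - [[[t1, t4], t2], t3]


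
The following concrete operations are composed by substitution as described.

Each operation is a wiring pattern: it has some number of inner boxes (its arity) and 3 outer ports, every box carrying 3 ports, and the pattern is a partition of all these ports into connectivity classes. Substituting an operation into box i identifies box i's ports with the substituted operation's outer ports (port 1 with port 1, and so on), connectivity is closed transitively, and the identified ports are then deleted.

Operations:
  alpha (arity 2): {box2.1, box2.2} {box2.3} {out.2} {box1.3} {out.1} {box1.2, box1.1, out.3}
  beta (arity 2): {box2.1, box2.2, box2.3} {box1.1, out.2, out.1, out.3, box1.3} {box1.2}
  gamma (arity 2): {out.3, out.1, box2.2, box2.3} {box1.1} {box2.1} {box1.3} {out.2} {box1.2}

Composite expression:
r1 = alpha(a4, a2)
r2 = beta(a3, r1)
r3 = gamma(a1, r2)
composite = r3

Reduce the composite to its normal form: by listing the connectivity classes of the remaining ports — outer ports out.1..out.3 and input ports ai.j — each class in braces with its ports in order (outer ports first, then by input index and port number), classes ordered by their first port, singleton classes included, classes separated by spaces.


{out.1, out.3, a3.1, a3.3} {out.2} {a1.1} {a1.2} {a1.3} {a2.1, a2.2} {a2.3} {a3.2} {a4.1, a4.2} {a4.3}


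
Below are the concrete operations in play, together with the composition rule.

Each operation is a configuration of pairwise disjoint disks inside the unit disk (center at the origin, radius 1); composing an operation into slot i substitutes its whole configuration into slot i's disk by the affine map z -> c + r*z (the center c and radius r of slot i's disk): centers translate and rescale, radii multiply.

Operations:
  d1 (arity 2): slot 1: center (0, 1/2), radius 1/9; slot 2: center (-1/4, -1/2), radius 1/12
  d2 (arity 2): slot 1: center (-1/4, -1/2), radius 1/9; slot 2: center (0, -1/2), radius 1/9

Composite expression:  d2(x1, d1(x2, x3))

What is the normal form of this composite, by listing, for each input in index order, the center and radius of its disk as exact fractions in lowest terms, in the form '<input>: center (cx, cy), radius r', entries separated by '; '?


x1: center (-1/4, -1/2), radius 1/9; x2: center (0, -4/9), radius 1/81; x3: center (-1/36, -5/9), radius 1/108

Follow each x-input down from d2: c' goes to c + r*c', radius to r*r'.
x1: after 1 affine step, its disk has center (-1/4, -1/2), radius 1/9
x2: after 2 affine steps, its disk has center (0, -4/9), radius 1/81
x3: after 2 affine steps, its disk has center (-1/36, -5/9), radius 1/108


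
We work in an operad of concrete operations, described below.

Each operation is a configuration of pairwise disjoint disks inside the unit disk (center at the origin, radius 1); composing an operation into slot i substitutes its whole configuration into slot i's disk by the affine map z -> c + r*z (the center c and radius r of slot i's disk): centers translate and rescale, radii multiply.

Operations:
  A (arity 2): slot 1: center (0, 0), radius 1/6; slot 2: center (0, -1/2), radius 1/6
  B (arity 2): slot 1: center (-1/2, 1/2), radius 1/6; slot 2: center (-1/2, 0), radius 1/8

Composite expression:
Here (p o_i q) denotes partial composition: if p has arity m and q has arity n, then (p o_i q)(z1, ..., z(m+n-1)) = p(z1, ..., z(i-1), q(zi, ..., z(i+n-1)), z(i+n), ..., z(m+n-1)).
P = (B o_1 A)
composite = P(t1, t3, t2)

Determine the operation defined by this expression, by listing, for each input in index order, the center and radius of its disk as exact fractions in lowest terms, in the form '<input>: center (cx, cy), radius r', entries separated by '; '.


t1: center (-1/2, 1/2), radius 1/36; t2: center (-1/2, 0), radius 1/8; t3: center (-1/2, 5/12), radius 1/36

Follow each t-input down from B: c' goes to c + r*c', radius to r*r'.
input t1: composing its 2 substitution steps yields center (-1/2, 1/2), radius 1/36
input t3: composing its 2 substitution steps yields center (-1/2, 5/12), radius 1/36
input t2: composing its 1 substitution step yields center (-1/2, 0), radius 1/8
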